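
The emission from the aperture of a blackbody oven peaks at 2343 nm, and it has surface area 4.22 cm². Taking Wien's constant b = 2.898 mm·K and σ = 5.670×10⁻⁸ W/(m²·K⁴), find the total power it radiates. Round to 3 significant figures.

Wien's law: T = b/λ_max = 2.898×10⁻³/2.343×10⁻⁶ = 1236.88 K.
Area A = 4.22 cm² = 4.22×10⁻⁴ m².
Then P = σAT⁴ = 5.670×10⁻⁸×4.22×10⁻⁴×(1236.88)⁴ = 56.0 W.

P ≈ 56.0 W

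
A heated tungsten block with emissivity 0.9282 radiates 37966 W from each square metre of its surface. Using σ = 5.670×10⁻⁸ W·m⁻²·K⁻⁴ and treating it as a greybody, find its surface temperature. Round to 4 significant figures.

I = εσT⁴, so T = (I/εσ)^(1/4) = (37966/(0.9282×5.670×10⁻⁸))^(1/4) = 921.6 K.

T ≈ 921.6 K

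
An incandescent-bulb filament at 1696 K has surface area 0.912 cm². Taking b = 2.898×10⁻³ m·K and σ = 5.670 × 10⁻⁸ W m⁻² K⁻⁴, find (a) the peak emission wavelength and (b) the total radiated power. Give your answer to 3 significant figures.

(a) λ_max = b/T = 2.898×10⁻³/1696 = 1.709×10⁻⁶ m = 1.71×10³ nm.
Area A = 0.912 cm² = 9.12×10⁻⁵ m².
(b) P = σAT⁴ = 5.670×10⁻⁸×9.12×10⁻⁵×(1696)⁴ = 42.8 W.

λ_max ≈ 1.71×10³ nm; P ≈ 42.8 W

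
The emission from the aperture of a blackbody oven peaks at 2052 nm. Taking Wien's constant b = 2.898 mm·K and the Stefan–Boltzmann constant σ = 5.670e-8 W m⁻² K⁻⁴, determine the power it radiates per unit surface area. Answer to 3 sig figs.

Wien's law: T = b/λ_max = 2.898×10⁻³/2.052×10⁻⁶ = 1412.28 K.
Then I = σT⁴ = 5.670×10⁻⁸×(1412.28)⁴ = 2.26×10⁵ W/m².

I ≈ 2.26×10⁵ W/m²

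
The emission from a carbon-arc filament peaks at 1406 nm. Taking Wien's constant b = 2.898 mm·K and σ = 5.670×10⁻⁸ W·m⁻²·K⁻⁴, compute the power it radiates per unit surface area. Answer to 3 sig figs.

I ≈ 1.02×10⁶ W/m²

Wien's law: T = b/λ_max = 2.898×10⁻³/1.406×10⁻⁶ = 2061.17 K.
Then I = σT⁴ = 5.670×10⁻⁸×(2061.17)⁴ = 1.02×10⁶ W/m².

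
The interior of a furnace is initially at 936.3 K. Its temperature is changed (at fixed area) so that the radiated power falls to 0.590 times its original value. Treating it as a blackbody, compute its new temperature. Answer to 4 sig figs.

T₂ ≈ 820.6 K

P ∝ T⁴, so T₂/T₁ = (P₂/P₁)^(1/4) = (0.590)^(1/4) = 0.876421.
T₂ = 936.3 × 0.876421 = 820.6 K.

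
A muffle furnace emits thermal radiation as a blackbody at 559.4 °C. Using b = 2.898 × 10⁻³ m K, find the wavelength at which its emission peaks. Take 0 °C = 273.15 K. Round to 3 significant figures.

T = 559.4 °C + 273.15 = 832.55 K.
Wien's displacement law: λ_max = b/T = (2.898×10⁻³ m·K)/(832.55 K) = 3.481×10⁻⁶ m.
That is 3.48 μm, in the infrared range.

λ_max ≈ 3.48 μm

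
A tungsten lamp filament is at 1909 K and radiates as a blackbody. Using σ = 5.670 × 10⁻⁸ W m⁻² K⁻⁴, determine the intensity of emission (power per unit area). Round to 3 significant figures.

Stefan–Boltzmann: I = σT⁴ = 5.670×10⁻⁸ × (1909)⁴ = 7.53×10⁵ W/m².

I ≈ 7.53×10⁵ W/m²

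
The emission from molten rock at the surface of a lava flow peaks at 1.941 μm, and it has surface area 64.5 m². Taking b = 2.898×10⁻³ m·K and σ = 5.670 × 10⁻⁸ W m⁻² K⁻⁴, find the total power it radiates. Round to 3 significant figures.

P ≈ 1.82×10⁷ W

Wien's law: T = b/λ_max = 2.898×10⁻³/1.941×10⁻⁶ = 1493.04 K.
Area A = 64.5 m².
Then P = σAT⁴ = 5.670×10⁻⁸×64.5×(1493.04)⁴ = 1.82×10⁷ W.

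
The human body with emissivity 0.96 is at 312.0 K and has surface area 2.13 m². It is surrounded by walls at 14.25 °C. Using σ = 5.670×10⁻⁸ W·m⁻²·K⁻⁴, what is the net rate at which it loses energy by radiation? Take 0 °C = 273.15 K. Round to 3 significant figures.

Net loss ≈ 308 W

Surroundings: T = 14.25 °C + 273.15 = 287.40 K.
Area A = 2.13 m².
Net radiated power P_net = εσA(T⁴ − T₀⁴) = 0.96×5.670×10⁻⁸×2.13×(312.0⁴ − 287.40⁴).
T⁴ − T₀⁴ = 9.47585×10⁹ − 6.82256×10⁹ = 2.65329×10⁹ K⁴, so P_net = 308 W.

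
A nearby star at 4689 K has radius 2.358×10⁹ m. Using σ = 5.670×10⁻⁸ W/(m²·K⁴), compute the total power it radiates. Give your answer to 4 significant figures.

P ≈ 1.915×10²⁷ W

Surface area A = 4πR² = 4π(2.358×10⁹ m)² = 6.98711×10¹⁹ m².
P = σAT⁴ = 5.670×10⁻⁸ × 6.98711×10¹⁹ × (4689)⁴ = 1.915×10²⁷ W.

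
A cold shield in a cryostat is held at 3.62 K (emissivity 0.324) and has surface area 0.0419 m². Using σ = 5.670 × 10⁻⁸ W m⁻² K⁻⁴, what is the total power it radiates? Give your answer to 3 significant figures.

P ≈ 1.32×10⁻⁷ W

Area A = 0.0419 m².
P = εσAT⁴ = 0.324 × 5.670×10⁻⁸ × 0.0419 × (3.62)⁴ = 1.32×10⁻⁷ W.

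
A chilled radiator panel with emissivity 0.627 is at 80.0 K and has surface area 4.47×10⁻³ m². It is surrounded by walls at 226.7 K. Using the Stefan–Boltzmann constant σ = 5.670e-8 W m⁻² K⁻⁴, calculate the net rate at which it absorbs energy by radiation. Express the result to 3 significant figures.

Area A = 4.47×10⁻³ m².
Net radiated power P_net = εσA(T⁴ − T₀⁴) = 0.627×5.670×10⁻⁸×4.47×10⁻³×(80.0⁴ − 226.7⁴).
T⁴ − T₀⁴ = 4.09600×10⁷ − 2.64123×10⁹ = -2.60027×10⁹ K⁴, so P_net = -0.413 W — negative, meaning a net gain of 0.413 W.

Net gain ≈ 0.413 W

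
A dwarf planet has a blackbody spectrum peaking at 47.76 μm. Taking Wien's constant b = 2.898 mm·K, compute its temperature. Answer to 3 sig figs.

T ≈ 60.7 K

Wien's law gives T = b/λ_max = (2.898×10⁻³ m·K)/(4.776×10⁻⁵ m) = 60.7 K.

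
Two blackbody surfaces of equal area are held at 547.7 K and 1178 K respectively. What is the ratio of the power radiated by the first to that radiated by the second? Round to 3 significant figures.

With equal areas, P₁/P₂ = (T₁/T₂)⁴ = (547.7/1178)⁴ = 0.0467.

P₁/P₂ ≈ 0.0467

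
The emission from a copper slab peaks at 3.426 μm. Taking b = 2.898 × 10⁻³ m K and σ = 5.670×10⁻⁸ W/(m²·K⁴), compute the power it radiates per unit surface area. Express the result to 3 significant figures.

I ≈ 2.90×10⁴ W/m²

Wien's law: T = b/λ_max = 2.898×10⁻³/3.426×10⁻⁶ = 845.884 K.
Then I = σT⁴ = 5.670×10⁻⁸×(845.884)⁴ = 2.90×10⁴ W/m².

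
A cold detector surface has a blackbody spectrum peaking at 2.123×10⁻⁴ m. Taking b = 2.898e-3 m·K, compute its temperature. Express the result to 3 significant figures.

Wien's law gives T = b/λ_max = (2.898×10⁻³ m·K)/(2.123×10⁻⁴ m) = 13.7 K.

T ≈ 13.7 K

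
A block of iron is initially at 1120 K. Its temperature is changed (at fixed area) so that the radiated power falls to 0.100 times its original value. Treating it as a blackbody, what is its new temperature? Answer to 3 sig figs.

T₂ ≈ 630 K

P ∝ T⁴, so T₂/T₁ = (P₂/P₁)^(1/4) = (0.100)^(1/4) = 0.562341.
T₂ = 1120 × 0.562341 = 630 K.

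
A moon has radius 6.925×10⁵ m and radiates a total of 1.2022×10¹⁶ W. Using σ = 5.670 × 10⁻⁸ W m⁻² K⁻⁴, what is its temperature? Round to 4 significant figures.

Surface area A = 4πR² = 4π(6.925×10⁵ m)² = 6.02628×10¹² m².
P = σAT⁴ ⇒ T = (P/(σA))^(1/4) = (1.2022×10¹⁶/(5.670×10⁻⁸×6.02628×10¹²))^(1/4) = 433.1 K.

T ≈ 433.1 K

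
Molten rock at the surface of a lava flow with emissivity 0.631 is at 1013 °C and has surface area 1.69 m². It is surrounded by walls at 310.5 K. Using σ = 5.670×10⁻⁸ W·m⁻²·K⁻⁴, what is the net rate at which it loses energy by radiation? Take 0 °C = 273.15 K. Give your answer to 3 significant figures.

T = 1013 °C + 273.15 = 1286.15 K.
Area A = 1.69 m².
Net radiated power P_net = εσA(T⁴ − T₀⁴) = 0.631×5.670×10⁻⁸×1.69×(1286.15⁴ − 310.5⁴).
T⁴ − T₀⁴ = 2.73632×10¹² − 9.29494×10⁹ = 2.72703×10¹² K⁴, so P_net = 1.65×10⁵ W.

Net loss ≈ 1.65×10⁵ W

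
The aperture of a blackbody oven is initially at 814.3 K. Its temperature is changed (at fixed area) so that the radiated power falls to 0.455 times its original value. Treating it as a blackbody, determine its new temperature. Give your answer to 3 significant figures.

P ∝ T⁴, so T₂/T₁ = (P₂/P₁)^(1/4) = (0.455)^(1/4) = 0.821302.
T₂ = 814.3 × 0.821302 = 669 K.

T₂ ≈ 669 K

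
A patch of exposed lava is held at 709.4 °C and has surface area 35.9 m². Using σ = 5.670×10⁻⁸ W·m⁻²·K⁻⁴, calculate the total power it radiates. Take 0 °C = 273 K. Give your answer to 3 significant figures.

P ≈ 1.90×10⁶ W

T = 709.4 °C + 273 = 982.4 K.
Area A = 35.9 m².
P = σAT⁴ = 5.670×10⁻⁸ × 35.9 × (982.4)⁴ = 1.90×10⁶ W.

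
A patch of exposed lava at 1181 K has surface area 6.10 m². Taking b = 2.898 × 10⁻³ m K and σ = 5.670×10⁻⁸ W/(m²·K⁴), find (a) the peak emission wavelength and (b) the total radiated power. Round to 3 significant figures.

(a) λ_max = b/T = 2.898×10⁻³/1181 = 2.454×10⁻⁶ m = 2.45×10³ nm.
Area A = 6.10 m².
(b) P = σAT⁴ = 5.670×10⁻⁸×6.10×(1181)⁴ = 6.73×10⁵ W.

λ_max ≈ 2.45×10³ nm; P ≈ 6.73×10⁵ W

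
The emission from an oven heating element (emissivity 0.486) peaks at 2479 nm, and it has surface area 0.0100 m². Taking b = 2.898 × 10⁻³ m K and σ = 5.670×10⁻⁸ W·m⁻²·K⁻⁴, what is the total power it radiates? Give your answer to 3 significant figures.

Wien's law: T = b/λ_max = 2.898×10⁻³/2.479×10⁻⁶ = 1169.02 K.
Area A = 0.0100 m².
Then P = εσAT⁴ = 0.486×5.670×10⁻⁸×0.0100×(1169.02)⁴ = 515 W.

P ≈ 515 W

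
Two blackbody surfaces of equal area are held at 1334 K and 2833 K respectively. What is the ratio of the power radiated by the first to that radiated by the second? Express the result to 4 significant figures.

P₁/P₂ ≈ 0.04916

With equal areas, P₁/P₂ = (T₁/T₂)⁴ = (1334/2833)⁴ = 0.04916.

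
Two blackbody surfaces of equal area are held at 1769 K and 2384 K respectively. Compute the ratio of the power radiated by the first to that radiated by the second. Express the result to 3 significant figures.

With equal areas, P₁/P₂ = (T₁/T₂)⁴ = (1769/2384)⁴ = 0.303.

P₁/P₂ ≈ 0.303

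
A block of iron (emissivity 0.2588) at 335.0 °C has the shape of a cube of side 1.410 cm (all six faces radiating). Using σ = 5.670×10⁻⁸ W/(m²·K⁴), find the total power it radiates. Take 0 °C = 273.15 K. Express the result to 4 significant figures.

P ≈ 2.394 W

T = 335.0 °C + 273.15 = 608.15 K.
Area A = 6s² = 6×(0.01410 m)² = 1.19286×10⁻³ m².
P = εσAT⁴ = 0.2588 × 5.670×10⁻⁸ × 1.19286×10⁻³ × (608.15)⁴ = 2.394 W.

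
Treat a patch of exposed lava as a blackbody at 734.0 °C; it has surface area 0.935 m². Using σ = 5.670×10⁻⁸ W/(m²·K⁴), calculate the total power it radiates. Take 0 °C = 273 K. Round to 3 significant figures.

T = 734.0 °C + 273 = 1007.0 K.
Area A = 0.935 m².
P = σAT⁴ = 5.670×10⁻⁸ × 0.935 × (1007.0)⁴ = 5.45×10⁴ W.

P ≈ 5.45×10⁴ W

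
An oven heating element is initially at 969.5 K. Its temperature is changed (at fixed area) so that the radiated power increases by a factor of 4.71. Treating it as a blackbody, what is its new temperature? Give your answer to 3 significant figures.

T₂ ≈ 1.43×10³ K

P ∝ T⁴, so T₂/T₁ = (P₂/P₁)^(1/4) = (4.71)^(1/4) = 1.47318.
T₂ = 969.5 × 1.47318 = 1.43×10³ K.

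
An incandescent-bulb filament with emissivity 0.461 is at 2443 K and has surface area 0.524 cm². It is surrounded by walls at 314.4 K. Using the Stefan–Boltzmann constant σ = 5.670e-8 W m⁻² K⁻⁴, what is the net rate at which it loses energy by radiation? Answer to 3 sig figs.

Area A = 0.524 cm² = 5.24×10⁻⁵ m².
Net radiated power P_net = εσA(T⁴ − T₀⁴) = 0.461×5.670×10⁻⁸×5.24×10⁻⁵×(2443⁴ − 314.4⁴).
T⁴ − T₀⁴ = 3.56200×10¹³ − 9.77080×10⁹ = 3.56102×10¹³ K⁴, so P_net = 48.8 W.

Net loss ≈ 48.8 W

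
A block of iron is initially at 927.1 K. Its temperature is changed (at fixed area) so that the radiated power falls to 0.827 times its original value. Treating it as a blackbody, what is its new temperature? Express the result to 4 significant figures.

T₂ ≈ 884.1 K

P ∝ T⁴, so T₂/T₁ = (P₂/P₁)^(1/4) = (0.827)^(1/4) = 0.953622.
T₂ = 927.1 × 0.953622 = 884.1 K.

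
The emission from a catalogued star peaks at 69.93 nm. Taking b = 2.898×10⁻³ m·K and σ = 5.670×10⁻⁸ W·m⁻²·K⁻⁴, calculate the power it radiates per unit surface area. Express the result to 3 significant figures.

I ≈ 1.67×10¹¹ W/m²

Wien's law: T = b/λ_max = 2.898×10⁻³/6.993×10⁻⁸ = 41441.4 K.
Then I = σT⁴ = 5.670×10⁻⁸×(41441.4)⁴ = 1.67×10¹¹ W/m².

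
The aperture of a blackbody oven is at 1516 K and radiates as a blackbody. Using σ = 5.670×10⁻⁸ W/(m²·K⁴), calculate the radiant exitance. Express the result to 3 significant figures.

I ≈ 2.99×10⁵ W/m²

Stefan–Boltzmann: I = σT⁴ = 5.670×10⁻⁸ × (1516)⁴ = 2.99×10⁵ W/m².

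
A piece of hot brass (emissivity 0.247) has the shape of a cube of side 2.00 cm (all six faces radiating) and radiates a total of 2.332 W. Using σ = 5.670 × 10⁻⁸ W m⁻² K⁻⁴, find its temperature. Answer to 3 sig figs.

T ≈ 513 K

Area A = 6s² = 6×(0.0200 m)² = 2.4×10⁻³ m².
P = εσAT⁴ ⇒ T = (P/(εσA))^(1/4) = (2.332/(0.247×5.670×10⁻⁸×2.4×10⁻³))^(1/4) = 513 K.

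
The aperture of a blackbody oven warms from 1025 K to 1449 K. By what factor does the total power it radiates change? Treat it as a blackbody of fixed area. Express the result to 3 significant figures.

P₂/P₁ ≈ 3.99

P ∝ T⁴, so P₂/P₁ = (T₂/T₁)⁴ = (1449/1025)⁴ = (1.41366)⁴ = 3.99.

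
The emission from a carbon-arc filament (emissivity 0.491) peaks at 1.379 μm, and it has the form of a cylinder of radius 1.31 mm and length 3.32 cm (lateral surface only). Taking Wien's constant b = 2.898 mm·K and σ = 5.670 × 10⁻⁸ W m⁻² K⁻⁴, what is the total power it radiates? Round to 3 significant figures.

P ≈ 148 W

Wien's law: T = b/λ_max = 2.898×10⁻³/1.379×10⁻⁶ = 2101.52 K.
Lateral area A = 2πrL = 2π×1.31×10⁻³×0.0332 = 2.73268×10⁻⁴ m².
Then P = εσAT⁴ = 0.491×5.670×10⁻⁸×2.73268×10⁻⁴×(2101.52)⁴ = 148 W.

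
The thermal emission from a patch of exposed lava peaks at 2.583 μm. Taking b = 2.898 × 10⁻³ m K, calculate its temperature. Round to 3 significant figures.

T ≈ 1.12×10³ K

Wien's law gives T = b/λ_max = (2.898×10⁻³ m·K)/(2.583×10⁻⁶ m) = 1.12×10³ K.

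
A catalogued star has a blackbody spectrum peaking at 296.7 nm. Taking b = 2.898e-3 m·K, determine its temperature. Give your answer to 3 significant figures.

Wien's law gives T = b/λ_max = (2.898×10⁻³ m·K)/(2.967×10⁻⁷ m) = 9.77×10³ K.

T ≈ 9.77×10³ K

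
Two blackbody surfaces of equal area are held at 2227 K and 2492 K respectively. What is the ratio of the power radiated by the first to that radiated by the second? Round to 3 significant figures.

With equal areas, P₁/P₂ = (T₁/T₂)⁴ = (2227/2492)⁴ = 0.638.

P₁/P₂ ≈ 0.638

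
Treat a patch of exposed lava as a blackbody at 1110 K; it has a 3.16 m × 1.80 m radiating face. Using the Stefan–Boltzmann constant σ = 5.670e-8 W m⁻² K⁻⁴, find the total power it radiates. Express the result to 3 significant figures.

Area A = 3.16 × 1.80 = 5.688 m².
P = σAT⁴ = 5.670×10⁻⁸ × 5.688 × (1110)⁴ = 4.90×10⁵ W.

P ≈ 4.90×10⁵ W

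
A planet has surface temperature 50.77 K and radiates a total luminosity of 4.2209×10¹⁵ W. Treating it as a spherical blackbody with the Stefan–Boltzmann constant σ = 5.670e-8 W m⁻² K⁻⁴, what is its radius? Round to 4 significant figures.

L = 4πR²σT⁴ ⇒ R = √(L/(4πσT⁴)).
σT⁴ = 0.376714 W/m², so R = √(4.2209×10¹⁵/(4π×0.376714)) = 2.986×10⁷ m.

R ≈ 2.986×10⁷ m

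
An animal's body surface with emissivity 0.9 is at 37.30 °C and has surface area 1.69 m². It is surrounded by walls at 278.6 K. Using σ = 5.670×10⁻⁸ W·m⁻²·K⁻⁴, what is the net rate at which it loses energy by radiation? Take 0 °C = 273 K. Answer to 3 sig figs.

T = 37.30 °C + 273 = 310.30 K.
Area A = 1.69 m².
Net radiated power P_net = εσA(T⁴ − T₀⁴) = 0.9×5.670×10⁻⁸×1.69×(310.30⁴ − 278.6⁴).
T⁴ − T₀⁴ = 9.27101×10⁹ − 6.02455×10⁹ = 3.24646×10⁹ K⁴, so P_net = 280 W.

Net loss ≈ 280 W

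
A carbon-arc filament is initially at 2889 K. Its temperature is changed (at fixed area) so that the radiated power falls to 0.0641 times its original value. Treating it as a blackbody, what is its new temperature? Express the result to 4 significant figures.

T₂ ≈ 1454 K

P ∝ T⁴, so T₂/T₁ = (P₂/P₁)^(1/4) = (0.0641)^(1/4) = 0.503170.
T₂ = 2889 × 0.503170 = 1454 K.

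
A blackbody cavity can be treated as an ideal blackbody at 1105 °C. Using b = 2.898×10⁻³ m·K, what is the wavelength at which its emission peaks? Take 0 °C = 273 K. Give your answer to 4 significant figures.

T = 1105 °C + 273 = 1378 K.
Wien's displacement law: λ_max = b/T = (2.898×10⁻³ m·K)/(1378 K) = 2.1030×10⁻⁶ m.
That is 2103 nm, in the infrared range.

λ_max ≈ 2103 nm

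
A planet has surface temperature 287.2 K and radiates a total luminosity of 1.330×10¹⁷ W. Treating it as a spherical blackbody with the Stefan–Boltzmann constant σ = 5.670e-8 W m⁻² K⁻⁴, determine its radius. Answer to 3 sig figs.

R ≈ 5.24×10⁶ m

L = 4πR²σT⁴ ⇒ R = √(L/(4πσT⁴)).
σT⁴ = 385.763 W/m², so R = √(1.330×10¹⁷/(4π×385.763)) = 5.24×10⁶ m.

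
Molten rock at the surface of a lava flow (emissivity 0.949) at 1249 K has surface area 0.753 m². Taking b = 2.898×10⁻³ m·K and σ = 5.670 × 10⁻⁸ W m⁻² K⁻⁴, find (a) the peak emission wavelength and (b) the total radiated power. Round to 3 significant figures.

λ_max ≈ 2.32×10³ nm; P ≈ 9.86×10⁴ W

(a) λ_max = b/T = 2.898×10⁻³/1249 = 2.320×10⁻⁶ m = 2.32×10³ nm.
Area A = 0.753 m².
(b) P = εσAT⁴ = 0.949×5.670×10⁻⁸×0.753×(1249)⁴ = 9.86×10⁴ W.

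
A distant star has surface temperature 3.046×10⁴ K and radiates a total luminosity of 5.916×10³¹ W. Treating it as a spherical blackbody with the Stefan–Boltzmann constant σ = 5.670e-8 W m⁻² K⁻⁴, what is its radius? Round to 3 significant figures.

R ≈ 9.82×10⁹ m

L = 4πR²σT⁴ ⇒ R = √(L/(4πσT⁴)).
σT⁴ = 4.88093×10¹⁰ W/m², so R = √(5.916×10³¹/(4π×4.88093×10¹⁰)) = 9.82×10⁹ m.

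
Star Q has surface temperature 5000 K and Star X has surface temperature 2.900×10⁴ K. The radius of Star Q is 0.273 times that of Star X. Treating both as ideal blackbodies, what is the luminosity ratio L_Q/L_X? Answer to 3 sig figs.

L_Q/L_X ≈ 6.59×10⁻⁵

L ∝ R²T⁴, so L_Q/L_X = (R_Q/R_X)²(T_Q/T_X)⁴ = (0.273)² × (5000/2.900×10⁴)⁴ = 0.074529 × 8.83666×10⁻⁴ = 6.59×10⁻⁵.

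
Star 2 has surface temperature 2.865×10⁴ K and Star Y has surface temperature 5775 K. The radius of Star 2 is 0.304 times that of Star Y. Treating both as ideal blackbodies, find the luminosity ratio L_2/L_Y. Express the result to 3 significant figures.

L ∝ R²T⁴, so L_2/L_Y = (R_2/R_Y)²(T_2/T_Y)⁴ = (0.304)² × (2.865×10⁴/5775)⁴ = 0.092416 × 605.746 = 56.0.

L_2/L_Y ≈ 56.0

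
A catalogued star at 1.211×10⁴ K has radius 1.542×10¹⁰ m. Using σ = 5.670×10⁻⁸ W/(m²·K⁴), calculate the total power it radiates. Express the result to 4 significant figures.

P ≈ 3.644×10³⁰ W

Surface area A = 4πR² = 4π(1.542×10¹⁰ m)² = 2.98799×10²¹ m².
P = σAT⁴ = 5.670×10⁻⁸ × 2.98799×10²¹ × (1.211×10⁴)⁴ = 3.644×10³⁰ W.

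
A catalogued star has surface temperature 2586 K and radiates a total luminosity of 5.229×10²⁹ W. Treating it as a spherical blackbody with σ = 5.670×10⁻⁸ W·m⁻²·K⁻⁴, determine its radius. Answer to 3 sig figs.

R ≈ 1.28×10¹¹ m

L = 4πR²σT⁴ ⇒ R = √(L/(4πσT⁴)).
σT⁴ = 2.53570×10⁶ W/m², so R = √(5.229×10²⁹/(4π×2.53570×10⁶)) = 1.28×10¹¹ m.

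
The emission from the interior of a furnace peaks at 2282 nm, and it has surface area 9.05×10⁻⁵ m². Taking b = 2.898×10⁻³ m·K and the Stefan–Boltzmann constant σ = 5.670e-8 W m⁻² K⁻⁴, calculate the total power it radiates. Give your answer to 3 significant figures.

P ≈ 13.3 W

Wien's law: T = b/λ_max = 2.898×10⁻³/2.282×10⁻⁶ = 1269.94 K.
Area A = 9.05×10⁻⁵ m².
Then P = σAT⁴ = 5.670×10⁻⁸×9.05×10⁻⁵×(1269.94)⁴ = 13.3 W.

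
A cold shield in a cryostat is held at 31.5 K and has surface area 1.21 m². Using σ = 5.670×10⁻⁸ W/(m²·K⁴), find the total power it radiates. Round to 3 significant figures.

Area A = 1.21 m².
P = σAT⁴ = 5.670×10⁻⁸ × 1.21 × (31.5)⁴ = 0.0675 W.

P ≈ 0.0675 W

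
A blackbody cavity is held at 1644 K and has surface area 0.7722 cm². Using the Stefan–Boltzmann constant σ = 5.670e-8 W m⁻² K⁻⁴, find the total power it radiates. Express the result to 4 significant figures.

Area A = 0.7722 cm² = 7.722×10⁻⁵ m².
P = σAT⁴ = 5.670×10⁻⁸ × 7.722×10⁻⁵ × (1644)⁴ = 31.98 W.

P ≈ 31.98 W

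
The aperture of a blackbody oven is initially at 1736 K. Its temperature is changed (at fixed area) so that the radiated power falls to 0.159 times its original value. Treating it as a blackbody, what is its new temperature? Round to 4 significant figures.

T₂ ≈ 1096 K

P ∝ T⁴, so T₂/T₁ = (P₂/P₁)^(1/4) = (0.159)^(1/4) = 0.631465.
T₂ = 1736 × 0.631465 = 1096 K.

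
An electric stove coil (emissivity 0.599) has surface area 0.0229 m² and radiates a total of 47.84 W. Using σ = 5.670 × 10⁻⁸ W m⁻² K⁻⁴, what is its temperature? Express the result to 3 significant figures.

Area A = 0.0229 m².
P = εσAT⁴ ⇒ T = (P/(εσA))^(1/4) = (47.84/(0.599×5.670×10⁻⁸×0.0229))^(1/4) = 498 K.

T ≈ 498 K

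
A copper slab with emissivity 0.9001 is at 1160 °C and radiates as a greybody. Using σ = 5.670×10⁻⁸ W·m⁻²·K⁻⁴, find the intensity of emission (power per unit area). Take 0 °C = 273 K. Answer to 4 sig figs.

I ≈ 2.152×10⁵ W/m²

T = 1160 °C + 273 = 1433 K.
Stefan–Boltzmann: I = εσT⁴ = 0.9001 × 5.670×10⁻⁸ × (1433)⁴ = 2.152×10⁵ W/m².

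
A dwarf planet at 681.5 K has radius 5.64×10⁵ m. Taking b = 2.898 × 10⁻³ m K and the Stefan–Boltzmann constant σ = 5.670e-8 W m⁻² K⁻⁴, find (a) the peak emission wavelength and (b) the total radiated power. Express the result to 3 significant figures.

λ_max ≈ 4.25 μm; P ≈ 4.89×10¹⁶ W

(a) λ_max = b/T = 2.898×10⁻³/681.5 = 4.252×10⁻⁶ m = 4.25 μm.
Surface area A = 4πR² = 4π(5.64×10⁵ m)² = 3.99731×10¹² m².
(b) P = σAT⁴ = 5.670×10⁻⁸×3.99731×10¹²×(681.5)⁴ = 4.89×10¹⁶ W.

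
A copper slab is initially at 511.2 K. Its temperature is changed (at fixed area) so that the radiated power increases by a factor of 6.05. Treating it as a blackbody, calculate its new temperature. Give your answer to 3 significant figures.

P ∝ T⁴, so T₂/T₁ = (P₂/P₁)^(1/4) = (6.05)^(1/4) = 1.56834.
T₂ = 511.2 × 1.56834 = 802 K.

T₂ ≈ 802 K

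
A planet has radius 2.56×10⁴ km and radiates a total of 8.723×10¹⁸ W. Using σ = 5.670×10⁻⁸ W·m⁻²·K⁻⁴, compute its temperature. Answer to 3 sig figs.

T ≈ 370 K

Surface area A = 4πR² = 4π(2.56×10⁷ m)² = 8.23550×10¹⁵ m².
P = σAT⁴ ⇒ T = (P/(σA))^(1/4) = (8.723×10¹⁸/(5.670×10⁻⁸×8.23550×10¹⁵))^(1/4) = 370 K.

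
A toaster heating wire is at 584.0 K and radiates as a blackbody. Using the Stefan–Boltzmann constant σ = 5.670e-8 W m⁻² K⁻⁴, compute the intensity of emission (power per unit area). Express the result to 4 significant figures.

Stefan–Boltzmann: I = σT⁴ = 5.670×10⁻⁸ × (584.0)⁴ = 6595 W/m².

I ≈ 6595 W/m²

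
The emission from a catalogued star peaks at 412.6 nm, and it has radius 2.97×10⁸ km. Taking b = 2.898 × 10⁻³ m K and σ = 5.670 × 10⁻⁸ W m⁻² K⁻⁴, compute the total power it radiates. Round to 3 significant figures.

P ≈ 1.53×10³² W

Wien's law: T = b/λ_max = 2.898×10⁻³/4.126×10⁻⁷ = 7023.75 K.
Surface area A = 4πR² = 4π(2.97×10¹¹ m)² = 1.10847×10²⁴ m².
Then P = σAT⁴ = 5.670×10⁻⁸×1.10847×10²⁴×(7023.75)⁴ = 1.53×10³² W.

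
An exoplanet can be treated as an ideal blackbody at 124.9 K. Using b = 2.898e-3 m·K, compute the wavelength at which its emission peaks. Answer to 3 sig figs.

Wien's displacement law: λ_max = b/T = (2.898×10⁻³ m·K)/(124.9 K) = 2.320×10⁻⁵ m.
That is 23.2 μm, in the infrared range.

λ_max ≈ 23.2 μm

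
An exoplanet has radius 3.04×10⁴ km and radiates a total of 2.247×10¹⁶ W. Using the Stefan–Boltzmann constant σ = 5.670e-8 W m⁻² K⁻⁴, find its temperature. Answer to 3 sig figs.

Surface area A = 4πR² = 4π(3.04×10⁷ m)² = 1.16133×10¹⁶ m².
P = σAT⁴ ⇒ T = (P/(σA))^(1/4) = (2.247×10¹⁶/(5.670×10⁻⁸×1.16133×10¹⁶))^(1/4) = 76.4 K.

T ≈ 76.4 K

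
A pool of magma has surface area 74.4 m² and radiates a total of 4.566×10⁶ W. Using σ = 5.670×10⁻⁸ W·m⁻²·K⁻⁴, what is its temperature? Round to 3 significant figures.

T ≈ 1.02×10³ K

Area A = 74.4 m².
P = σAT⁴ ⇒ T = (P/(σA))^(1/4) = (4.566×10⁶/(5.670×10⁻⁸×74.4))^(1/4) = 1.02×10³ K.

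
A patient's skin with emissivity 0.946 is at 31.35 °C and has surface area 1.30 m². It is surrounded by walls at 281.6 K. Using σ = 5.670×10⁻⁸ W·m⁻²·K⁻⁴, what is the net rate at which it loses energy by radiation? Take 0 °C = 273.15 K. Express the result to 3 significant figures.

T = 31.35 °C + 273.15 = 304.50 K.
Area A = 1.30 m².
Net radiated power P_net = εσA(T⁴ − T₀⁴) = 0.946×5.670×10⁻⁸×1.30×(304.50⁴ − 281.6⁴).
T⁴ − T₀⁴ = 8.59704×10⁹ − 6.28826×10⁹ = 2.30878×10⁹ K⁴, so P_net = 161 W.

Net loss ≈ 161 W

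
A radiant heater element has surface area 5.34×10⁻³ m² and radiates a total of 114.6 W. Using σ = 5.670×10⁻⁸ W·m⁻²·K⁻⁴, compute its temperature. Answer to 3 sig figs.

Area A = 5.34×10⁻³ m².
P = σAT⁴ ⇒ T = (P/(σA))^(1/4) = (114.6/(5.670×10⁻⁸×5.34×10⁻³))^(1/4) = 784 K.

T ≈ 784 K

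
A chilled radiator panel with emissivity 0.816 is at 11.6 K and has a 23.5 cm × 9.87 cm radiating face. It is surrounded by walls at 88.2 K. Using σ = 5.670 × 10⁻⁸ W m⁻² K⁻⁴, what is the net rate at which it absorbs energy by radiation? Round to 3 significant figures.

Net gain ≈ 0.0649 W

Area A = 0.235 × 0.0987 = 0.0231945 m².
Net radiated power P_net = εσA(T⁴ − T₀⁴) = 0.816×5.670×10⁻⁸×0.0231945×(11.6⁴ − 88.2⁴).
T⁴ − T₀⁴ = 18106.4 − 6.05166×10⁷ = -6.04985×10⁷ K⁴, so P_net = -0.0649 W — negative, meaning a net gain of 0.0649 W.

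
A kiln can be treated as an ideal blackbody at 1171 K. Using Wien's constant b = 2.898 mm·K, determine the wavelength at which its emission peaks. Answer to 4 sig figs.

λ_max ≈ 2.475 μm

Wien's displacement law: λ_max = b/T = (2.898×10⁻³ m·K)/(1171 K) = 2.4748×10⁻⁶ m.
That is 2.475 μm, in the infrared range.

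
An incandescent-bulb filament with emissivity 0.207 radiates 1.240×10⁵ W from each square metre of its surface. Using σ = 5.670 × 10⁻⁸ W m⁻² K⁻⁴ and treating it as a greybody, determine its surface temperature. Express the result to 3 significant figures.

I = εσT⁴, so T = (I/εσ)^(1/4) = (1.240×10⁵/(0.207×5.670×10⁻⁸))^(1/4) = 1.80×10³ K.

T ≈ 1.80×10³ K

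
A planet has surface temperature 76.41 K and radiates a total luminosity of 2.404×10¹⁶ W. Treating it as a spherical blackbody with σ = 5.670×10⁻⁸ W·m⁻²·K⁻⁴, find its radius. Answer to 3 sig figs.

R ≈ 3.15×10⁷ m

L = 4πR²σT⁴ ⇒ R = √(L/(4πσT⁴)).
σT⁴ = 1.93279 W/m², so R = √(2.404×10¹⁶/(4π×1.93279)) = 3.15×10⁷ m.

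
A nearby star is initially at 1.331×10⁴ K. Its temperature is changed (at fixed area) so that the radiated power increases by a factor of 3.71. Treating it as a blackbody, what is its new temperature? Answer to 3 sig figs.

P ∝ T⁴, so T₂/T₁ = (P₂/P₁)^(1/4) = (3.71)^(1/4) = 1.38785.
T₂ = 1.331×10⁴ × 1.38785 = 1.85×10⁴ K.

T₂ ≈ 1.85×10⁴ K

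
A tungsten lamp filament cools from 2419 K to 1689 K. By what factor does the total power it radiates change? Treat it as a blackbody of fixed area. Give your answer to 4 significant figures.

P₂/P₁ ≈ 0.2377

P ∝ T⁴, so P₂/P₁ = (T₂/T₁)⁴ = (1689/2419)⁴ = (0.698222)⁴ = 0.2377.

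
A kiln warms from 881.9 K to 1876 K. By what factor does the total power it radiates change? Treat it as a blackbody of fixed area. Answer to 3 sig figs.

P₂/P₁ ≈ 20.5

P ∝ T⁴, so P₂/P₁ = (T₂/T₁)⁴ = (1876/881.9)⁴ = (2.12723)⁴ = 20.5.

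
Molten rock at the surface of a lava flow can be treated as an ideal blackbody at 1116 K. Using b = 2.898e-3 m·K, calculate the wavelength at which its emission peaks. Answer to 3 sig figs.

Wien's displacement law: λ_max = b/T = (2.898×10⁻³ m·K)/(1116 K) = 2.597×10⁻⁶ m.
That is 2.60 μm, in the infrared range.

λ_max ≈ 2.60 μm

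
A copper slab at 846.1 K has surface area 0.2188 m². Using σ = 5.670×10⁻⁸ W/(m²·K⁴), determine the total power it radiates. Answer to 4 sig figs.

Area A = 0.2188 m².
P = σAT⁴ = 5.670×10⁻⁸ × 0.2188 × (846.1)⁴ = 6358 W.

P ≈ 6358 W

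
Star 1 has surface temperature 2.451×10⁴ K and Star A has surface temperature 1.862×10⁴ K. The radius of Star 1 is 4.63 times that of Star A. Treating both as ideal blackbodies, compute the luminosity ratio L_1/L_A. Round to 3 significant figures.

L_1/L_A ≈ 64.4

L ∝ R²T⁴, so L_1/L_A = (R_1/R_A)²(T_1/T_A)⁴ = (4.63)² × (2.451×10⁴/1.862×10⁴)⁴ = 21.4369 × 3.00230 = 64.4.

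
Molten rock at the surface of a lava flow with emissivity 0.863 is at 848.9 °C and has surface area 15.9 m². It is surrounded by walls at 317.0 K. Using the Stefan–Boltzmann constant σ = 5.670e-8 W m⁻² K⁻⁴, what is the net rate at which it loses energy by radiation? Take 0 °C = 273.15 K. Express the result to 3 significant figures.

T = 848.9 °C + 273.15 = 1122.05 K.
Area A = 15.9 m².
Net radiated power P_net = εσA(T⁴ − T₀⁴) = 0.863×5.670×10⁻⁸×15.9×(1122.05⁴ − 317.0⁴).
T⁴ − T₀⁴ = 1.58507×10¹² − 1.00980×10¹⁰ = 1.57497×10¹² K⁴, so P_net = 1.23×10⁶ W.

Net loss ≈ 1.23×10⁶ W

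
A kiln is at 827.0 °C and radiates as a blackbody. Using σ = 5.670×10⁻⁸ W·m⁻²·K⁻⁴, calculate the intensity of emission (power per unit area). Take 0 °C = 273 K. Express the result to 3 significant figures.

T = 827.0 °C + 273 = 1100.0 K.
Stefan–Boltzmann: I = σT⁴ = 5.670×10⁻⁸ × (1100.0)⁴ = 8.30×10⁴ W/m².

I ≈ 8.30×10⁴ W/m²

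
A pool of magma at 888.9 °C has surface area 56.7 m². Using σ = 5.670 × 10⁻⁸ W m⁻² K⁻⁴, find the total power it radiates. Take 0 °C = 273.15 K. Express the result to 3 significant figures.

T = 888.9 °C + 273.15 = 1162.05 K.
Area A = 56.7 m².
P = σAT⁴ = 5.670×10⁻⁸ × 56.7 × (1162.05)⁴ = 5.86×10⁶ W.

P ≈ 5.86×10⁶ W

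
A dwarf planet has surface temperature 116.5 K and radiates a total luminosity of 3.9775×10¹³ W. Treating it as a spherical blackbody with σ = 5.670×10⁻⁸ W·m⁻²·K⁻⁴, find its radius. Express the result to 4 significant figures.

R ≈ 5.505×10⁵ m

L = 4πR²σT⁴ ⇒ R = √(L/(4πσT⁴)).
σT⁴ = 10.4445 W/m², so R = √(3.9775×10¹³/(4π×10.4445)) = 5.505×10⁵ m.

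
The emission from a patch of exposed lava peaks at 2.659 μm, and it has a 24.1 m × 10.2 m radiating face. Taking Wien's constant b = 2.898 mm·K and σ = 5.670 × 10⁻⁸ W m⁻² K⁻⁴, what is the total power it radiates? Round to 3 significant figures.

Wien's law: T = b/λ_max = 2.898×10⁻³/2.659×10⁻⁶ = 1089.88 K.
Area A = 24.1 × 10.2 = 245.82 m².
Then P = σAT⁴ = 5.670×10⁻⁸×245.82×(1089.88)⁴ = 1.97×10⁷ W.

P ≈ 1.97×10⁷ W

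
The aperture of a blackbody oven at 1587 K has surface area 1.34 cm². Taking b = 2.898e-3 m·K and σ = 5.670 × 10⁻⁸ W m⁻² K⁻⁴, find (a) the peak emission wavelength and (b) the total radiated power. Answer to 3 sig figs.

λ_max ≈ 1.83×10³ nm; P ≈ 48.2 W

(a) λ_max = b/T = 2.898×10⁻³/1587 = 1.826×10⁻⁶ m = 1.83×10³ nm.
Area A = 1.34 cm² = 1.34×10⁻⁴ m².
(b) P = σAT⁴ = 5.670×10⁻⁸×1.34×10⁻⁴×(1587)⁴ = 48.2 W.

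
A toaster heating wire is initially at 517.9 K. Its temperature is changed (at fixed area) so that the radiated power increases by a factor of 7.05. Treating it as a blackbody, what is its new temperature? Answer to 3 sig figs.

T₂ ≈ 844 K

P ∝ T⁴, so T₂/T₁ = (P₂/P₁)^(1/4) = (7.05)^(1/4) = 1.62947.
T₂ = 517.9 × 1.62947 = 844 K.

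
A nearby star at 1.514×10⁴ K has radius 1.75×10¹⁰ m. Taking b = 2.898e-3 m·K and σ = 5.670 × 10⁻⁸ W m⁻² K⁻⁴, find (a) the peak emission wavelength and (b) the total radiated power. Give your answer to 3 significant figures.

(a) λ_max = b/T = 2.898×10⁻³/1.514×10⁴ = 1.914×10⁻⁷ m = 191 nm.
Surface area A = 4πR² = 4π(1.75×10¹⁰ m)² = 3.84845×10²¹ m².
(b) P = σAT⁴ = 5.670×10⁻⁸×3.84845×10²¹×(1.514×10⁴)⁴ = 1.15×10³¹ W.

λ_max ≈ 191 nm; P ≈ 1.15×10³¹ W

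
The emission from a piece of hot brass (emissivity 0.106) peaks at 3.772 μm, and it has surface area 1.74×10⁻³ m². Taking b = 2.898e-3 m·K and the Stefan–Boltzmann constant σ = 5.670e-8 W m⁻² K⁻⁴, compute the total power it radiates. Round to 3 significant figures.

Wien's law: T = b/λ_max = 2.898×10⁻³/3.772×10⁻⁶ = 768.293 K.
Area A = 1.74×10⁻³ m².
Then P = εσAT⁴ = 0.106×5.670×10⁻⁸×1.74×10⁻³×(768.293)⁴ = 3.64 W.

P ≈ 3.64 W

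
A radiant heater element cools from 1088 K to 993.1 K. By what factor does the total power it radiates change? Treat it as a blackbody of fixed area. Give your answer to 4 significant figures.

P ∝ T⁴, so P₂/P₁ = (T₂/T₁)⁴ = (993.1/1088)⁴ = (0.912776)⁴ = 0.6942.

P₂/P₁ ≈ 0.6942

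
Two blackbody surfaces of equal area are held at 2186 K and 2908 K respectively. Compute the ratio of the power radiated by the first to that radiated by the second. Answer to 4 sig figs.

P₁/P₂ ≈ 0.3193

With equal areas, P₁/P₂ = (T₁/T₂)⁴ = (2186/2908)⁴ = 0.3193.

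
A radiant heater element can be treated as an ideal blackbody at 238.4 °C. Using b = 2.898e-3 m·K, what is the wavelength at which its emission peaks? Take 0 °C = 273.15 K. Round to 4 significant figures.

T = 238.4 °C + 273.15 = 511.55 K.
Wien's displacement law: λ_max = b/T = (2.898×10⁻³ m·K)/(511.55 K) = 5.6651×10⁻⁶ m.
That is 5.665 μm, in the infrared range.

λ_max ≈ 5.665 μm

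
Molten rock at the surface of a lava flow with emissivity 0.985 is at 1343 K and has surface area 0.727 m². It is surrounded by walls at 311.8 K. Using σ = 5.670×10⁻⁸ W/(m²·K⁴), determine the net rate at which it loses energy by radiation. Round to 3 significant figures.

Area A = 0.727 m².
Net radiated power P_net = εσA(T⁴ − T₀⁴) = 0.985×5.670×10⁻⁸×0.727×(1343⁴ − 311.8⁴).
T⁴ − T₀⁴ = 3.25315×10¹² − 9.45158×10⁹ = 3.24370×10¹² K⁴, so P_net = 1.32×10⁵ W.

Net loss ≈ 1.32×10⁵ W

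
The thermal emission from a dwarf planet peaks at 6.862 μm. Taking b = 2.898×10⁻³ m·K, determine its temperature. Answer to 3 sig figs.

Wien's law gives T = b/λ_max = (2.898×10⁻³ m·K)/(6.862×10⁻⁶ m) = 422 K.

T ≈ 422 K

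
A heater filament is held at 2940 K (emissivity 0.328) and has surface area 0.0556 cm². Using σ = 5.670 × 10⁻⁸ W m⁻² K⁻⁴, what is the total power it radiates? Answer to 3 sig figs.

Area A = 0.0556 cm² = 5.56×10⁻⁶ m².
P = εσAT⁴ = 0.328 × 5.670×10⁻⁸ × 5.56×10⁻⁶ × (2940)⁴ = 7.73 W.

P ≈ 7.73 W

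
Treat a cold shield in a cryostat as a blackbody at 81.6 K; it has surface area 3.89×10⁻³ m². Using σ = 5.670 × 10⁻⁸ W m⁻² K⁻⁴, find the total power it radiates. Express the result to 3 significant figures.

Area A = 3.89×10⁻³ m².
P = σAT⁴ = 5.670×10⁻⁸ × 3.89×10⁻³ × (81.6)⁴ = 9.78×10⁻³ W.

P ≈ 9.78×10⁻³ W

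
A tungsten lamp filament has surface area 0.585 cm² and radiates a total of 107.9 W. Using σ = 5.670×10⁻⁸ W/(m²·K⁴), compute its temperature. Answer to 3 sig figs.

Area A = 0.585 cm² = 5.85×10⁻⁵ m².
P = σAT⁴ ⇒ T = (P/(σA))^(1/4) = (107.9/(5.670×10⁻⁸×5.85×10⁻⁵))^(1/4) = 2.39×10³ K.

T ≈ 2.39×10³ K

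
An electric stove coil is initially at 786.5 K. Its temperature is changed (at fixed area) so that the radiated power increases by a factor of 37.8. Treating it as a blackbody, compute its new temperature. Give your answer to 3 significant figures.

P ∝ T⁴, so T₂/T₁ = (P₂/P₁)^(1/4) = (37.8)^(1/4) = 2.47955.
T₂ = 786.5 × 2.47955 = 1.95×10³ K.

T₂ ≈ 1.95×10³ K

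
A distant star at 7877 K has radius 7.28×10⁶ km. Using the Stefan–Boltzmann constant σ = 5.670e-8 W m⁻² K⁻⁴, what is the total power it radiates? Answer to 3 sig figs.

P ≈ 1.45×10²⁹ W

Surface area A = 4πR² = 4π(7.28×10⁹ m)² = 6.65998×10²⁰ m².
P = σAT⁴ = 5.670×10⁻⁸ × 6.65998×10²⁰ × (7877)⁴ = 1.45×10²⁹ W.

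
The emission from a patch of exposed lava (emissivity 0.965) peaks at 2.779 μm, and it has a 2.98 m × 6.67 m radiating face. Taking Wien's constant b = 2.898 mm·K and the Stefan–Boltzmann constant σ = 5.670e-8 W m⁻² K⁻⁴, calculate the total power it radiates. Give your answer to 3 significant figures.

P ≈ 1.29×10⁶ W

Wien's law: T = b/λ_max = 2.898×10⁻³/2.779×10⁻⁶ = 1042.82 K.
Area A = 2.98 × 6.67 = 19.8766 m².
Then P = εσAT⁴ = 0.965×5.670×10⁻⁸×19.8766×(1042.82)⁴ = 1.29×10⁶ W.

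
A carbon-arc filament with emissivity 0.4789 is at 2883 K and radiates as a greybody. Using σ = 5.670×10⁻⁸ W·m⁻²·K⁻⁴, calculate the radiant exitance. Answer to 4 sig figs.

I ≈ 1.876×10⁶ W/m²

Stefan–Boltzmann: I = εσT⁴ = 0.4789 × 5.670×10⁻⁸ × (2883)⁴ = 1.876×10⁶ W/m².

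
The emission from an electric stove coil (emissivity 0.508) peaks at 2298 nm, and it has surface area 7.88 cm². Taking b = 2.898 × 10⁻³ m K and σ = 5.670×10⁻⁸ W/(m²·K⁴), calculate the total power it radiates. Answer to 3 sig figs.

Wien's law: T = b/λ_max = 2.898×10⁻³/2.298×10⁻⁶ = 1261.10 K.
Area A = 7.88 cm² = 7.88×10⁻⁴ m².
Then P = εσAT⁴ = 0.508×5.670×10⁻⁸×7.88×10⁻⁴×(1261.10)⁴ = 57.4 W.

P ≈ 57.4 W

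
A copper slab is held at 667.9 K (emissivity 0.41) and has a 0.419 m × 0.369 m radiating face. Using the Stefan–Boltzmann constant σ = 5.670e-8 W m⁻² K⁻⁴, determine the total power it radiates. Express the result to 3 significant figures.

Area A = 0.419 × 0.369 = 0.154611 m².
P = εσAT⁴ = 0.41 × 5.670×10⁻⁸ × 0.154611 × (667.9)⁴ = 715 W.

P ≈ 715 W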